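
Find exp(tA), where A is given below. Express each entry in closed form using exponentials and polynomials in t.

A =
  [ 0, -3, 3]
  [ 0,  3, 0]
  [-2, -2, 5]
e^{tA} =
  [-2*exp(3*t) + 3*exp(2*t), -3*exp(3*t) + 3*exp(2*t), 3*exp(3*t) - 3*exp(2*t)]
  [0, exp(3*t), 0]
  [-2*exp(3*t) + 2*exp(2*t), -2*exp(3*t) + 2*exp(2*t), 3*exp(3*t) - 2*exp(2*t)]

Strategy: write A = P · J · P⁻¹ where J is a Jordan canonical form, so e^{tA} = P · e^{tJ} · P⁻¹, and e^{tJ} can be computed block-by-block.

A has Jordan form
J =
  [2, 0, 0]
  [0, 3, 0]
  [0, 0, 3]
(up to reordering of blocks).

Per-block formulas:
  For a 1×1 block at λ = 2: exp(t · [2]) = [e^(2t)].
  For a 1×1 block at λ = 3: exp(t · [3]) = [e^(3t)].

After assembling e^{tJ} and conjugating by P, we get:

e^{tA} =
  [-2*exp(3*t) + 3*exp(2*t), -3*exp(3*t) + 3*exp(2*t), 3*exp(3*t) - 3*exp(2*t)]
  [0, exp(3*t), 0]
  [-2*exp(3*t) + 2*exp(2*t), -2*exp(3*t) + 2*exp(2*t), 3*exp(3*t) - 2*exp(2*t)]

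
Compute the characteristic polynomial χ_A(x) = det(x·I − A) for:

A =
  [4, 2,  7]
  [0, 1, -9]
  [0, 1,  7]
x^3 - 12*x^2 + 48*x - 64

Expanding det(x·I − A) (e.g. by cofactor expansion or by noting that A is similar to its Jordan form J, which has the same characteristic polynomial as A) gives
  χ_A(x) = x^3 - 12*x^2 + 48*x - 64
which factors as (x - 4)^3. The eigenvalues (with algebraic multiplicities) are λ = 4 with multiplicity 3.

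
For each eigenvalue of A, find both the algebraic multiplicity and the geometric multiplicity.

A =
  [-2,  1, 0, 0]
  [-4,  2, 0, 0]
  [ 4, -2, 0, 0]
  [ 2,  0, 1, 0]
λ = 0: alg = 4, geom = 2

Step 1 — factor the characteristic polynomial to read off the algebraic multiplicities:
  χ_A(x) = x^4

Step 2 — compute geometric multiplicities via the rank-nullity identity g(λ) = n − rank(A − λI):
  rank(A − (0)·I) = 2, so dim ker(A − (0)·I) = n − 2 = 2

Summary:
  λ = 0: algebraic multiplicity = 4, geometric multiplicity = 2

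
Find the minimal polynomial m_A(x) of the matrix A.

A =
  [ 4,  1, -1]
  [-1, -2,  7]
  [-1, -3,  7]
x^3 - 9*x^2 + 27*x - 27

The characteristic polynomial is χ_A(x) = (x - 3)^3, so the eigenvalues are known. The minimal polynomial is
  m_A(x) = Π_λ (x − λ)^{k_λ}
where k_λ is the size of the *largest* Jordan block for λ (equivalently, the smallest k with (A − λI)^k v = 0 for every generalised eigenvector v of λ).

  λ = 3: largest Jordan block has size 3, contributing (x − 3)^3

So m_A(x) = (x - 3)^3 = x^3 - 9*x^2 + 27*x - 27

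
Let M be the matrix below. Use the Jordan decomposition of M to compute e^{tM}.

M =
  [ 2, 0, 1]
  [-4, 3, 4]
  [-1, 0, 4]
e^{tM} =
  [-t*exp(3*t) + exp(3*t), 0, t*exp(3*t)]
  [-4*t*exp(3*t), exp(3*t), 4*t*exp(3*t)]
  [-t*exp(3*t), 0, t*exp(3*t) + exp(3*t)]

Strategy: write M = P · J · P⁻¹ where J is a Jordan canonical form, so e^{tM} = P · e^{tJ} · P⁻¹, and e^{tJ} can be computed block-by-block.

M has Jordan form
J =
  [3, 1, 0]
  [0, 3, 0]
  [0, 0, 3]
(up to reordering of blocks).

Per-block formulas:
  For a 2×2 Jordan block J_2(3): exp(t · J_2(3)) = e^(3t)·(I + t·N), where N is the 2×2 nilpotent shift.
  For a 1×1 block at λ = 3: exp(t · [3]) = [e^(3t)].

After assembling e^{tJ} and conjugating by P, we get:

e^{tM} =
  [-t*exp(3*t) + exp(3*t), 0, t*exp(3*t)]
  [-4*t*exp(3*t), exp(3*t), 4*t*exp(3*t)]
  [-t*exp(3*t), 0, t*exp(3*t) + exp(3*t)]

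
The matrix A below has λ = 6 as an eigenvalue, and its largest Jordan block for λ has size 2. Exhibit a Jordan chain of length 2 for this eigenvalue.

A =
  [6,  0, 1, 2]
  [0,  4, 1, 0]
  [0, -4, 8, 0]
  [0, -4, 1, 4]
A Jordan chain for λ = 6 of length 2:
v_1 = (3, 1, 2, -1)ᵀ
v_2 = (0, 1, 3, 0)ᵀ

Let N = A − (6)·I. We want v_2 with N^2 v_2 = 0 but N^1 v_2 ≠ 0; then v_{j-1} := N · v_j for j = 2, …, 2.

Pick v_2 = (0, 1, 3, 0)ᵀ.
Then v_1 = N · v_2 = (3, 1, 2, -1)ᵀ.

Sanity check: (A − (6)·I) v_1 = (0, 0, 0, 0)ᵀ = 0. ✓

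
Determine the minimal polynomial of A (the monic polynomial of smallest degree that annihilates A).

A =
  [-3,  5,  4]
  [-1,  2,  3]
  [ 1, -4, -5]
x^3 + 6*x^2 + 12*x + 8

The characteristic polynomial is χ_A(x) = (x + 2)^3, so the eigenvalues are known. The minimal polynomial is
  m_A(x) = Π_λ (x − λ)^{k_λ}
where k_λ is the size of the *largest* Jordan block for λ (equivalently, the smallest k with (A − λI)^k v = 0 for every generalised eigenvector v of λ).

  λ = -2: largest Jordan block has size 3, contributing (x + 2)^3

So m_A(x) = (x + 2)^3 = x^3 + 6*x^2 + 12*x + 8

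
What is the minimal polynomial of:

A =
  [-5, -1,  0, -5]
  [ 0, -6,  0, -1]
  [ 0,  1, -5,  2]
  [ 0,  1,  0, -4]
x^3 + 15*x^2 + 75*x + 125

The characteristic polynomial is χ_A(x) = (x + 5)^4, so the eigenvalues are known. The minimal polynomial is
  m_A(x) = Π_λ (x − λ)^{k_λ}
where k_λ is the size of the *largest* Jordan block for λ (equivalently, the smallest k with (A − λI)^k v = 0 for every generalised eigenvector v of λ).

  λ = -5: largest Jordan block has size 3, contributing (x + 5)^3

So m_A(x) = (x + 5)^3 = x^3 + 15*x^2 + 75*x + 125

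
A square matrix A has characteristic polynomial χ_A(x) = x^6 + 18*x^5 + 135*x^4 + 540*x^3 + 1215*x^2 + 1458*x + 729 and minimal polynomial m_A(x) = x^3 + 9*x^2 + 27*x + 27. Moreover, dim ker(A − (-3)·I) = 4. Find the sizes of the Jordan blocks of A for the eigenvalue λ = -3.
Block sizes for λ = -3: [3, 1, 1, 1]

Step 1 — from the characteristic polynomial, algebraic multiplicity of λ = -3 is 6. From dim ker(A − (-3)·I) = 4, there are exactly 4 Jordan blocks for λ = -3.
Step 2 — from the minimal polynomial, the factor (x + 3)^3 tells us the largest block for λ = -3 has size 3.
Step 3 — with total size 6, 4 blocks, and largest block 3, the block sizes (in nonincreasing order) are [3, 1, 1, 1].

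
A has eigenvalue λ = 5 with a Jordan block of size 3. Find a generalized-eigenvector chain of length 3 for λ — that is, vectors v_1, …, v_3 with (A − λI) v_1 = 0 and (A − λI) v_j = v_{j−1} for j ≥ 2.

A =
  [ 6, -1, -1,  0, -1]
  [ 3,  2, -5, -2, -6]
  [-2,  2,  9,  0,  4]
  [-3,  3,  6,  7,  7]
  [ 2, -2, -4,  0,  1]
A Jordan chain for λ = 5 of length 3:
v_1 = (-2, -2, 4, 2, -4)ᵀ
v_2 = (1, 3, -2, -3, 2)ᵀ
v_3 = (1, 0, 0, 0, 0)ᵀ

Let N = A − (5)·I. We want v_3 with N^3 v_3 = 0 but N^2 v_3 ≠ 0; then v_{j-1} := N · v_j for j = 3, …, 2.

Pick v_3 = (1, 0, 0, 0, 0)ᵀ.
Then v_2 = N · v_3 = (1, 3, -2, -3, 2)ᵀ.
Then v_1 = N · v_2 = (-2, -2, 4, 2, -4)ᵀ.

Sanity check: (A − (5)·I) v_1 = (0, 0, 0, 0, 0)ᵀ = 0. ✓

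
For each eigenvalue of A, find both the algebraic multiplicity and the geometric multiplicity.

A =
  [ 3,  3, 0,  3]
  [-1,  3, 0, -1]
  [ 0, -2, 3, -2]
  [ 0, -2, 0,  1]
λ = 2: alg = 2, geom = 1; λ = 3: alg = 2, geom = 2

Step 1 — factor the characteristic polynomial to read off the algebraic multiplicities:
  χ_A(x) = (x - 3)^2*(x - 2)^2

Step 2 — compute geometric multiplicities via the rank-nullity identity g(λ) = n − rank(A − λI):
  rank(A − (2)·I) = 3, so dim ker(A − (2)·I) = n − 3 = 1
  rank(A − (3)·I) = 2, so dim ker(A − (3)·I) = n − 2 = 2

Summary:
  λ = 2: algebraic multiplicity = 2, geometric multiplicity = 1
  λ = 3: algebraic multiplicity = 2, geometric multiplicity = 2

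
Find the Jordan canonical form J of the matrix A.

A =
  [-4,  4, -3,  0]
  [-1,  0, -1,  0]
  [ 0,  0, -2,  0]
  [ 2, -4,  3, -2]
J_3(-2) ⊕ J_1(-2)

The characteristic polynomial is
  det(x·I − A) = x^4 + 8*x^3 + 24*x^2 + 32*x + 16 = (x + 2)^4

Eigenvalues and multiplicities (the geometric multiplicity of λ is n − rank(A − λI), which equals the number of Jordan blocks for λ):
  λ = -2: algebraic multiplicity = 4, geometric multiplicity = 2

Determining the block sizes for each eigenvalue:
  λ = -2: with am = 4 and gm = 2, the partition is not yet determined (e.g. several partitions of 4 into 2 parts exist). Let N = A − (-2)·I. Computing rank(N^1) = 2, rank(N^2) = 1, rank(N^3) = 0; the number of blocks of size ≥ j is rank(N^{j−1}) − rank(N^j), giving [2, 1, 1]. So we have 1 block(s) of size 3, 1 block(s) of size 1 → block sizes [3, 1]

Assembling the blocks gives a Jordan form
J =
  [-2,  1,  0,  0]
  [ 0, -2,  1,  0]
  [ 0,  0, -2,  0]
  [ 0,  0,  0, -2]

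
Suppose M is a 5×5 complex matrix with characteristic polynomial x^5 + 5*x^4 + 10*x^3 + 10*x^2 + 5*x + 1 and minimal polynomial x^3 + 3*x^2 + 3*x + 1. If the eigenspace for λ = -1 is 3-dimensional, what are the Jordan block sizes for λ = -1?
Block sizes for λ = -1: [3, 1, 1]

Step 1 — from the characteristic polynomial, algebraic multiplicity of λ = -1 is 5. From dim ker(M − (-1)·I) = 3, there are exactly 3 Jordan blocks for λ = -1.
Step 2 — from the minimal polynomial, the factor (x + 1)^3 tells us the largest block for λ = -1 has size 3.
Step 3 — with total size 5, 3 blocks, and largest block 3, the block sizes (in nonincreasing order) are [3, 1, 1].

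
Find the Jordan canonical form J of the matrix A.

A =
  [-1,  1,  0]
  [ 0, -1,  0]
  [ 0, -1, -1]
J_2(-1) ⊕ J_1(-1)

The characteristic polynomial is
  det(x·I − A) = x^3 + 3*x^2 + 3*x + 1 = (x + 1)^3

Eigenvalues and multiplicities (the geometric multiplicity of λ is n − rank(A − λI), which equals the number of Jordan blocks for λ):
  λ = -1: algebraic multiplicity = 3, geometric multiplicity = 2

Determining the block sizes for each eigenvalue:
  λ = -1: 2 blocks summing to 3 forces exactly one block of size 2 and the rest size 1 → block sizes [2, 1]

Assembling the blocks gives a Jordan form
J =
  [-1,  1,  0]
  [ 0, -1,  0]
  [ 0,  0, -1]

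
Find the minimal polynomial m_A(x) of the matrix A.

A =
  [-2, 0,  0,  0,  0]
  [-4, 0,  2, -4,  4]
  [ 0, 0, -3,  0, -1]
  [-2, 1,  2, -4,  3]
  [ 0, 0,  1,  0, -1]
x^3 + 6*x^2 + 12*x + 8

The characteristic polynomial is χ_A(x) = (x + 2)^5, so the eigenvalues are known. The minimal polynomial is
  m_A(x) = Π_λ (x − λ)^{k_λ}
where k_λ is the size of the *largest* Jordan block for λ (equivalently, the smallest k with (A − λI)^k v = 0 for every generalised eigenvector v of λ).

  λ = -2: largest Jordan block has size 3, contributing (x + 2)^3

So m_A(x) = (x + 2)^3 = x^3 + 6*x^2 + 12*x + 8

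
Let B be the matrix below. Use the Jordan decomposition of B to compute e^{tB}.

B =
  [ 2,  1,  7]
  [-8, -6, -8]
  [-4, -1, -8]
e^{tB} =
  [6*t*exp(-4*t) + exp(-4*t), -3*t^2*exp(-4*t)/2 + t*exp(-4*t), 3*t^2*exp(-4*t) + 7*t*exp(-4*t)]
  [-8*t*exp(-4*t), 2*t^2*exp(-4*t) - 2*t*exp(-4*t) + exp(-4*t), -4*t^2*exp(-4*t) - 8*t*exp(-4*t)]
  [-4*t*exp(-4*t), t^2*exp(-4*t) - t*exp(-4*t), -2*t^2*exp(-4*t) - 4*t*exp(-4*t) + exp(-4*t)]

Strategy: write B = P · J · P⁻¹ where J is a Jordan canonical form, so e^{tB} = P · e^{tJ} · P⁻¹, and e^{tJ} can be computed block-by-block.

B has Jordan form
J =
  [-4,  1,  0]
  [ 0, -4,  1]
  [ 0,  0, -4]
(up to reordering of blocks).

Per-block formulas:
  For a 3×3 Jordan block J_3(-4): exp(t · J_3(-4)) = e^(-4t)·(I + t·N + (t^2/2)·N^2), where N is the 3×3 nilpotent shift.

After assembling e^{tJ} and conjugating by P, we get:

e^{tB} =
  [6*t*exp(-4*t) + exp(-4*t), -3*t^2*exp(-4*t)/2 + t*exp(-4*t), 3*t^2*exp(-4*t) + 7*t*exp(-4*t)]
  [-8*t*exp(-4*t), 2*t^2*exp(-4*t) - 2*t*exp(-4*t) + exp(-4*t), -4*t^2*exp(-4*t) - 8*t*exp(-4*t)]
  [-4*t*exp(-4*t), t^2*exp(-4*t) - t*exp(-4*t), -2*t^2*exp(-4*t) - 4*t*exp(-4*t) + exp(-4*t)]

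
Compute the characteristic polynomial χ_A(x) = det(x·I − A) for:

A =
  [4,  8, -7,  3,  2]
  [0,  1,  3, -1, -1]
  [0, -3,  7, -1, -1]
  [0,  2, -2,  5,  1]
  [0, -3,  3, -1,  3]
x^5 - 20*x^4 + 160*x^3 - 640*x^2 + 1280*x - 1024

Expanding det(x·I − A) (e.g. by cofactor expansion or by noting that A is similar to its Jordan form J, which has the same characteristic polynomial as A) gives
  χ_A(x) = x^5 - 20*x^4 + 160*x^3 - 640*x^2 + 1280*x - 1024
which factors as (x - 4)^5. The eigenvalues (with algebraic multiplicities) are λ = 4 with multiplicity 5.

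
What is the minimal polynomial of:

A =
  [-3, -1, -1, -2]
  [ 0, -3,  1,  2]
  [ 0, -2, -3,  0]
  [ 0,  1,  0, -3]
x^3 + 9*x^2 + 27*x + 27

The characteristic polynomial is χ_A(x) = (x + 3)^4, so the eigenvalues are known. The minimal polynomial is
  m_A(x) = Π_λ (x − λ)^{k_λ}
where k_λ is the size of the *largest* Jordan block for λ (equivalently, the smallest k with (A − λI)^k v = 0 for every generalised eigenvector v of λ).

  λ = -3: largest Jordan block has size 3, contributing (x + 3)^3

So m_A(x) = (x + 3)^3 = x^3 + 9*x^2 + 27*x + 27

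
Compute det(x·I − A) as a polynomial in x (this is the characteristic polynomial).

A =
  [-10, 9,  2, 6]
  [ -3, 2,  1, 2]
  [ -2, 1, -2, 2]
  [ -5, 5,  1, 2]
x^4 + 8*x^3 + 24*x^2 + 32*x + 16

Expanding det(x·I − A) (e.g. by cofactor expansion or by noting that A is similar to its Jordan form J, which has the same characteristic polynomial as A) gives
  χ_A(x) = x^4 + 8*x^3 + 24*x^2 + 32*x + 16
which factors as (x + 2)^4. The eigenvalues (with algebraic multiplicities) are λ = -2 with multiplicity 4.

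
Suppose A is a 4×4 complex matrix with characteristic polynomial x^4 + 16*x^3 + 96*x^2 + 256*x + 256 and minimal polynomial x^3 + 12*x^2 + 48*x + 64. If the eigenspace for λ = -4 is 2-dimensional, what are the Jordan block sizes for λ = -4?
Block sizes for λ = -4: [3, 1]

Step 1 — from the characteristic polynomial, algebraic multiplicity of λ = -4 is 4. From dim ker(A − (-4)·I) = 2, there are exactly 2 Jordan blocks for λ = -4.
Step 2 — from the minimal polynomial, the factor (x + 4)^3 tells us the largest block for λ = -4 has size 3.
Step 3 — with total size 4, 2 blocks, and largest block 3, the block sizes (in nonincreasing order) are [3, 1].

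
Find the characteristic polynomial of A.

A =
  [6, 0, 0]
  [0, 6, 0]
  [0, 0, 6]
x^3 - 18*x^2 + 108*x - 216

Expanding det(x·I − A) (e.g. by cofactor expansion or by noting that A is similar to its Jordan form J, which has the same characteristic polynomial as A) gives
  χ_A(x) = x^3 - 18*x^2 + 108*x - 216
which factors as (x - 6)^3. The eigenvalues (with algebraic multiplicities) are λ = 6 with multiplicity 3.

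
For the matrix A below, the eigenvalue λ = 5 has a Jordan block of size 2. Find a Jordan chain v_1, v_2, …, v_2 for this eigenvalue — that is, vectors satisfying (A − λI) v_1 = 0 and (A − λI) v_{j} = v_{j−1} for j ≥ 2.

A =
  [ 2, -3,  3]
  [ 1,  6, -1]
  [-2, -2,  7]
A Jordan chain for λ = 5 of length 2:
v_1 = (-3, 1, -2)ᵀ
v_2 = (1, 0, 0)ᵀ

Let N = A − (5)·I. We want v_2 with N^2 v_2 = 0 but N^1 v_2 ≠ 0; then v_{j-1} := N · v_j for j = 2, …, 2.

Pick v_2 = (1, 0, 0)ᵀ.
Then v_1 = N · v_2 = (-3, 1, -2)ᵀ.

Sanity check: (A − (5)·I) v_1 = (0, 0, 0)ᵀ = 0. ✓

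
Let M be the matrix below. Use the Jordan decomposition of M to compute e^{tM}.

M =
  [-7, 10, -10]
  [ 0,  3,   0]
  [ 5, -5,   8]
e^{tM} =
  [-exp(3*t) + 2*exp(-2*t), 2*exp(3*t) - 2*exp(-2*t), -2*exp(3*t) + 2*exp(-2*t)]
  [0, exp(3*t), 0]
  [exp(3*t) - exp(-2*t), -exp(3*t) + exp(-2*t), 2*exp(3*t) - exp(-2*t)]

Strategy: write M = P · J · P⁻¹ where J is a Jordan canonical form, so e^{tM} = P · e^{tJ} · P⁻¹, and e^{tJ} can be computed block-by-block.

M has Jordan form
J =
  [-2, 0, 0]
  [ 0, 3, 0]
  [ 0, 0, 3]
(up to reordering of blocks).

Per-block formulas:
  For a 1×1 block at λ = 3: exp(t · [3]) = [e^(3t)].
  For a 1×1 block at λ = -2: exp(t · [-2]) = [e^(-2t)].

After assembling e^{tJ} and conjugating by P, we get:

e^{tM} =
  [-exp(3*t) + 2*exp(-2*t), 2*exp(3*t) - 2*exp(-2*t), -2*exp(3*t) + 2*exp(-2*t)]
  [0, exp(3*t), 0]
  [exp(3*t) - exp(-2*t), -exp(3*t) + exp(-2*t), 2*exp(3*t) - exp(-2*t)]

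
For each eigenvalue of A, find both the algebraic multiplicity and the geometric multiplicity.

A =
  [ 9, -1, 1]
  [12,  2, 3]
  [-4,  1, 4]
λ = 5: alg = 3, geom = 2

Step 1 — factor the characteristic polynomial to read off the algebraic multiplicities:
  χ_A(x) = (x - 5)^3

Step 2 — compute geometric multiplicities via the rank-nullity identity g(λ) = n − rank(A − λI):
  rank(A − (5)·I) = 1, so dim ker(A − (5)·I) = n − 1 = 2

Summary:
  λ = 5: algebraic multiplicity = 3, geometric multiplicity = 2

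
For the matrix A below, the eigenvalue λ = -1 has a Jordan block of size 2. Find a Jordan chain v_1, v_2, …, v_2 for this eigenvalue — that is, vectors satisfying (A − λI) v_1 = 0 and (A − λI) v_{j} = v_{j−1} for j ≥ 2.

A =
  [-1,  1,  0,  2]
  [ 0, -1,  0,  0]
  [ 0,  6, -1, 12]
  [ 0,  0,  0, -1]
A Jordan chain for λ = -1 of length 2:
v_1 = (1, 0, 6, 0)ᵀ
v_2 = (0, 1, 0, 0)ᵀ

Let N = A − (-1)·I. We want v_2 with N^2 v_2 = 0 but N^1 v_2 ≠ 0; then v_{j-1} := N · v_j for j = 2, …, 2.

Pick v_2 = (0, 1, 0, 0)ᵀ.
Then v_1 = N · v_2 = (1, 0, 6, 0)ᵀ.

Sanity check: (A − (-1)·I) v_1 = (0, 0, 0, 0)ᵀ = 0. ✓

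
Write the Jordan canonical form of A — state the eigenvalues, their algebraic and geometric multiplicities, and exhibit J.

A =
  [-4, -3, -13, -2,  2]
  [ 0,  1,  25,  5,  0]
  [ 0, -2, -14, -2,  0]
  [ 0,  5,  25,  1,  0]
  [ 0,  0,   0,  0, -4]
J_3(-4) ⊕ J_1(-4) ⊕ J_1(-4)

The characteristic polynomial is
  det(x·I − A) = x^5 + 20*x^4 + 160*x^3 + 640*x^2 + 1280*x + 1024 = (x + 4)^5

Eigenvalues and multiplicities (the geometric multiplicity of λ is n − rank(A − λI), which equals the number of Jordan blocks for λ):
  λ = -4: algebraic multiplicity = 5, geometric multiplicity = 3

Determining the block sizes for each eigenvalue:
  λ = -4: with am = 5 and gm = 3, the partition is not yet determined (e.g. several partitions of 5 into 3 parts exist). Let N = A − (-4)·I. Computing rank(N^1) = 2, rank(N^2) = 1, rank(N^3) = 0; the number of blocks of size ≥ j is rank(N^{j−1}) − rank(N^j), giving [3, 1, 1]. So we have 1 block(s) of size 3, 2 block(s) of size 1 → block sizes [3, 1, 1]

Assembling the blocks gives a Jordan form
J =
  [-4,  1,  0,  0,  0]
  [ 0, -4,  1,  0,  0]
  [ 0,  0, -4,  0,  0]
  [ 0,  0,  0, -4,  0]
  [ 0,  0,  0,  0, -4]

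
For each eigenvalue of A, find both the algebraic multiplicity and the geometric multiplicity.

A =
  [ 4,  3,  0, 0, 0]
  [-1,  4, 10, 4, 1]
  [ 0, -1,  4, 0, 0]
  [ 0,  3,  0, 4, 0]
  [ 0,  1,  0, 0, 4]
λ = 4: alg = 5, geom = 3

Step 1 — factor the characteristic polynomial to read off the algebraic multiplicities:
  χ_A(x) = (x - 4)^5

Step 2 — compute geometric multiplicities via the rank-nullity identity g(λ) = n − rank(A − λI):
  rank(A − (4)·I) = 2, so dim ker(A − (4)·I) = n − 2 = 3

Summary:
  λ = 4: algebraic multiplicity = 5, geometric multiplicity = 3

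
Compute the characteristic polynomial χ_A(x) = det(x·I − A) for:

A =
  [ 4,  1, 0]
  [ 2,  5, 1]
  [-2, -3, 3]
x^3 - 12*x^2 + 48*x - 64

Expanding det(x·I − A) (e.g. by cofactor expansion or by noting that A is similar to its Jordan form J, which has the same characteristic polynomial as A) gives
  χ_A(x) = x^3 - 12*x^2 + 48*x - 64
which factors as (x - 4)^3. The eigenvalues (with algebraic multiplicities) are λ = 4 with multiplicity 3.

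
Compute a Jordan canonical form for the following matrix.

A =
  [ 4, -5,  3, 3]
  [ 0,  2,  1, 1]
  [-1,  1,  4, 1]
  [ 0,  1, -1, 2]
J_3(3) ⊕ J_1(3)

The characteristic polynomial is
  det(x·I − A) = x^4 - 12*x^3 + 54*x^2 - 108*x + 81 = (x - 3)^4

Eigenvalues and multiplicities (the geometric multiplicity of λ is n − rank(A − λI), which equals the number of Jordan blocks for λ):
  λ = 3: algebraic multiplicity = 4, geometric multiplicity = 2

Determining the block sizes for each eigenvalue:
  λ = 3: with am = 4 and gm = 2, the partition is not yet determined (e.g. several partitions of 4 into 2 parts exist). Let N = A − (3)·I. Computing rank(N^1) = 2, rank(N^2) = 1, rank(N^3) = 0; the number of blocks of size ≥ j is rank(N^{j−1}) − rank(N^j), giving [2, 1, 1]. So we have 1 block(s) of size 3, 1 block(s) of size 1 → block sizes [3, 1]

Assembling the blocks gives a Jordan form
J =
  [3, 1, 0, 0]
  [0, 3, 1, 0]
  [0, 0, 3, 0]
  [0, 0, 0, 3]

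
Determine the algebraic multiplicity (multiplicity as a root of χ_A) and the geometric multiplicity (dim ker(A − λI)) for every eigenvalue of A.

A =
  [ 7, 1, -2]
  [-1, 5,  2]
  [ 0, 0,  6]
λ = 6: alg = 3, geom = 2

Step 1 — factor the characteristic polynomial to read off the algebraic multiplicities:
  χ_A(x) = (x - 6)^3

Step 2 — compute geometric multiplicities via the rank-nullity identity g(λ) = n − rank(A − λI):
  rank(A − (6)·I) = 1, so dim ker(A − (6)·I) = n − 1 = 2

Summary:
  λ = 6: algebraic multiplicity = 3, geometric multiplicity = 2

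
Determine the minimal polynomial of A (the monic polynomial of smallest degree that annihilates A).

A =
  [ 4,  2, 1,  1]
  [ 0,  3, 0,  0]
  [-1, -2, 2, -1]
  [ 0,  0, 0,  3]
x^2 - 6*x + 9

The characteristic polynomial is χ_A(x) = (x - 3)^4, so the eigenvalues are known. The minimal polynomial is
  m_A(x) = Π_λ (x − λ)^{k_λ}
where k_λ is the size of the *largest* Jordan block for λ (equivalently, the smallest k with (A − λI)^k v = 0 for every generalised eigenvector v of λ).

  λ = 3: largest Jordan block has size 2, contributing (x − 3)^2

So m_A(x) = (x - 3)^2 = x^2 - 6*x + 9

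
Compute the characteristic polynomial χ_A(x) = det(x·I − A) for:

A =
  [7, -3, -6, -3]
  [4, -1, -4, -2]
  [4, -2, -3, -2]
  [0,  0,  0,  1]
x^4 - 4*x^3 + 6*x^2 - 4*x + 1

Expanding det(x·I − A) (e.g. by cofactor expansion or by noting that A is similar to its Jordan form J, which has the same characteristic polynomial as A) gives
  χ_A(x) = x^4 - 4*x^3 + 6*x^2 - 4*x + 1
which factors as (x - 1)^4. The eigenvalues (with algebraic multiplicities) are λ = 1 with multiplicity 4.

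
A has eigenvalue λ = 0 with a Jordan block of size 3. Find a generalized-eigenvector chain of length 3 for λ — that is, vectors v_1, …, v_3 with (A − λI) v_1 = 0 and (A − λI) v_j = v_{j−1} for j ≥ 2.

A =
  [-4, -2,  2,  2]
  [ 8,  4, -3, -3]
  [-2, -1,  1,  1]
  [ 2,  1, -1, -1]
A Jordan chain for λ = 0 of length 3:
v_1 = (-2, 4, -1, 1)ᵀ
v_2 = (2, -3, 1, -1)ᵀ
v_3 = (0, 0, 1, 0)ᵀ

Let N = A − (0)·I. We want v_3 with N^3 v_3 = 0 but N^2 v_3 ≠ 0; then v_{j-1} := N · v_j for j = 3, …, 2.

Pick v_3 = (0, 0, 1, 0)ᵀ.
Then v_2 = N · v_3 = (2, -3, 1, -1)ᵀ.
Then v_1 = N · v_2 = (-2, 4, -1, 1)ᵀ.

Sanity check: (A − (0)·I) v_1 = (0, 0, 0, 0)ᵀ = 0. ✓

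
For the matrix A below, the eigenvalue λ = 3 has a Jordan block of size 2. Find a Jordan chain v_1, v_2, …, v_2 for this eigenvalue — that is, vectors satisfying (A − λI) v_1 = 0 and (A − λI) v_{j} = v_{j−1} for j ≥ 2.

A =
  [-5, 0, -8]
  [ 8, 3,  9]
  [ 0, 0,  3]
A Jordan chain for λ = 3 of length 2:
v_1 = (0, -1, 0)ᵀ
v_2 = (1, 0, -1)ᵀ

Let N = A − (3)·I. We want v_2 with N^2 v_2 = 0 but N^1 v_2 ≠ 0; then v_{j-1} := N · v_j for j = 2, …, 2.

Pick v_2 = (1, 0, -1)ᵀ.
Then v_1 = N · v_2 = (0, -1, 0)ᵀ.

Sanity check: (A − (3)·I) v_1 = (0, 0, 0)ᵀ = 0. ✓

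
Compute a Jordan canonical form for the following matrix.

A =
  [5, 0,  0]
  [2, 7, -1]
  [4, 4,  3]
J_2(5) ⊕ J_1(5)

The characteristic polynomial is
  det(x·I − A) = x^3 - 15*x^2 + 75*x - 125 = (x - 5)^3

Eigenvalues and multiplicities (the geometric multiplicity of λ is n − rank(A − λI), which equals the number of Jordan blocks for λ):
  λ = 5: algebraic multiplicity = 3, geometric multiplicity = 2

Determining the block sizes for each eigenvalue:
  λ = 5: 2 blocks summing to 3 forces exactly one block of size 2 and the rest size 1 → block sizes [2, 1]

Assembling the blocks gives a Jordan form
J =
  [5, 1, 0]
  [0, 5, 0]
  [0, 0, 5]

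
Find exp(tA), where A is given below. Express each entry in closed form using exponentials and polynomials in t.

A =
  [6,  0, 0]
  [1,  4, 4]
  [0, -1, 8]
e^{tA} =
  [exp(6*t), 0, 0]
  [-t^2*exp(6*t) + t*exp(6*t), -2*t*exp(6*t) + exp(6*t), 4*t*exp(6*t)]
  [-t^2*exp(6*t)/2, -t*exp(6*t), 2*t*exp(6*t) + exp(6*t)]

Strategy: write A = P · J · P⁻¹ where J is a Jordan canonical form, so e^{tA} = P · e^{tJ} · P⁻¹, and e^{tJ} can be computed block-by-block.

A has Jordan form
J =
  [6, 1, 0]
  [0, 6, 1]
  [0, 0, 6]
(up to reordering of blocks).

Per-block formulas:
  For a 3×3 Jordan block J_3(6): exp(t · J_3(6)) = e^(6t)·(I + t·N + (t^2/2)·N^2), where N is the 3×3 nilpotent shift.

After assembling e^{tJ} and conjugating by P, we get:

e^{tA} =
  [exp(6*t), 0, 0]
  [-t^2*exp(6*t) + t*exp(6*t), -2*t*exp(6*t) + exp(6*t), 4*t*exp(6*t)]
  [-t^2*exp(6*t)/2, -t*exp(6*t), 2*t*exp(6*t) + exp(6*t)]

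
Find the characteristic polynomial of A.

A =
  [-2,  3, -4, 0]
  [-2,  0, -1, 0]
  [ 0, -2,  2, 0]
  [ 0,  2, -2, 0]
x^4

Expanding det(x·I − A) (e.g. by cofactor expansion or by noting that A is similar to its Jordan form J, which has the same characteristic polynomial as A) gives
  χ_A(x) = x^4
which factors as x^4. The eigenvalues (with algebraic multiplicities) are λ = 0 with multiplicity 4.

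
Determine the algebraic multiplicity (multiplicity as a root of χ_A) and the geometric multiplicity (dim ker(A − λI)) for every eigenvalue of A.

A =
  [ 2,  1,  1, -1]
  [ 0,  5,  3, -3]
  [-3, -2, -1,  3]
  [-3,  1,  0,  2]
λ = 2: alg = 4, geom = 2

Step 1 — factor the characteristic polynomial to read off the algebraic multiplicities:
  χ_A(x) = (x - 2)^4

Step 2 — compute geometric multiplicities via the rank-nullity identity g(λ) = n − rank(A − λI):
  rank(A − (2)·I) = 2, so dim ker(A − (2)·I) = n − 2 = 2

Summary:
  λ = 2: algebraic multiplicity = 4, geometric multiplicity = 2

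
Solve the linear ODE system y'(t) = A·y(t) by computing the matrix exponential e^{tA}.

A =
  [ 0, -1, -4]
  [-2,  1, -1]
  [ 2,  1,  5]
e^{tA} =
  [-t^2*exp(2*t) - 2*t*exp(2*t) + exp(2*t), -t^2*exp(2*t)/2 - t*exp(2*t), -3*t^2*exp(2*t)/2 - 4*t*exp(2*t)]
  [2*t^2*exp(2*t) - 2*t*exp(2*t), t^2*exp(2*t) - t*exp(2*t) + exp(2*t), 3*t^2*exp(2*t) - t*exp(2*t)]
  [2*t*exp(2*t), t*exp(2*t), 3*t*exp(2*t) + exp(2*t)]

Strategy: write A = P · J · P⁻¹ where J is a Jordan canonical form, so e^{tA} = P · e^{tJ} · P⁻¹, and e^{tJ} can be computed block-by-block.

A has Jordan form
J =
  [2, 1, 0]
  [0, 2, 1]
  [0, 0, 2]
(up to reordering of blocks).

Per-block formulas:
  For a 3×3 Jordan block J_3(2): exp(t · J_3(2)) = e^(2t)·(I + t·N + (t^2/2)·N^2), where N is the 3×3 nilpotent shift.

After assembling e^{tJ} and conjugating by P, we get:

e^{tA} =
  [-t^2*exp(2*t) - 2*t*exp(2*t) + exp(2*t), -t^2*exp(2*t)/2 - t*exp(2*t), -3*t^2*exp(2*t)/2 - 4*t*exp(2*t)]
  [2*t^2*exp(2*t) - 2*t*exp(2*t), t^2*exp(2*t) - t*exp(2*t) + exp(2*t), 3*t^2*exp(2*t) - t*exp(2*t)]
  [2*t*exp(2*t), t*exp(2*t), 3*t*exp(2*t) + exp(2*t)]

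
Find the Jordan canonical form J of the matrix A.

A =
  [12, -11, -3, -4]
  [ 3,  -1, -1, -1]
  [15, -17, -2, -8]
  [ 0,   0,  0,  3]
J_3(3) ⊕ J_1(3)

The characteristic polynomial is
  det(x·I − A) = x^4 - 12*x^3 + 54*x^2 - 108*x + 81 = (x - 3)^4

Eigenvalues and multiplicities (the geometric multiplicity of λ is n − rank(A − λI), which equals the number of Jordan blocks for λ):
  λ = 3: algebraic multiplicity = 4, geometric multiplicity = 2

Determining the block sizes for each eigenvalue:
  λ = 3: with am = 4 and gm = 2, the partition is not yet determined (e.g. several partitions of 4 into 2 parts exist). Let N = A − (3)·I. Computing rank(N^1) = 2, rank(N^2) = 1, rank(N^3) = 0; the number of blocks of size ≥ j is rank(N^{j−1}) − rank(N^j), giving [2, 1, 1]. So we have 1 block(s) of size 3, 1 block(s) of size 1 → block sizes [3, 1]

Assembling the blocks gives a Jordan form
J =
  [3, 1, 0, 0]
  [0, 3, 1, 0]
  [0, 0, 3, 0]
  [0, 0, 0, 3]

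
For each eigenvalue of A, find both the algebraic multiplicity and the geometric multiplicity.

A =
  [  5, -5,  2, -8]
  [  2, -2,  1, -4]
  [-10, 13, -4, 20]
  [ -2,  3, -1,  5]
λ = 1: alg = 4, geom = 2

Step 1 — factor the characteristic polynomial to read off the algebraic multiplicities:
  χ_A(x) = (x - 1)^4

Step 2 — compute geometric multiplicities via the rank-nullity identity g(λ) = n − rank(A − λI):
  rank(A − (1)·I) = 2, so dim ker(A − (1)·I) = n − 2 = 2

Summary:
  λ = 1: algebraic multiplicity = 4, geometric multiplicity = 2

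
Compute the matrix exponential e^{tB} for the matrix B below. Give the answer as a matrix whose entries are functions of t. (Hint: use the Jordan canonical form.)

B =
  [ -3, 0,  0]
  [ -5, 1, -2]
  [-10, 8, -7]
e^{tB} =
  [exp(-3*t), 0, 0]
  [-5*t*exp(-3*t), 4*t*exp(-3*t) + exp(-3*t), -2*t*exp(-3*t)]
  [-10*t*exp(-3*t), 8*t*exp(-3*t), -4*t*exp(-3*t) + exp(-3*t)]

Strategy: write B = P · J · P⁻¹ where J is a Jordan canonical form, so e^{tB} = P · e^{tJ} · P⁻¹, and e^{tJ} can be computed block-by-block.

B has Jordan form
J =
  [-3,  1,  0]
  [ 0, -3,  0]
  [ 0,  0, -3]
(up to reordering of blocks).

Per-block formulas:
  For a 1×1 block at λ = -3: exp(t · [-3]) = [e^(-3t)].
  For a 2×2 Jordan block J_2(-3): exp(t · J_2(-3)) = e^(-3t)·(I + t·N), where N is the 2×2 nilpotent shift.

After assembling e^{tJ} and conjugating by P, we get:

e^{tB} =
  [exp(-3*t), 0, 0]
  [-5*t*exp(-3*t), 4*t*exp(-3*t) + exp(-3*t), -2*t*exp(-3*t)]
  [-10*t*exp(-3*t), 8*t*exp(-3*t), -4*t*exp(-3*t) + exp(-3*t)]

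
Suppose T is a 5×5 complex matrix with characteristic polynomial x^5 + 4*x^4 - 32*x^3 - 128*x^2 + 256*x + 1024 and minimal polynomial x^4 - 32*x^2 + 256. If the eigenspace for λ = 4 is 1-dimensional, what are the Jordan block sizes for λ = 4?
Block sizes for λ = 4: [2]

Step 1 — from the characteristic polynomial, algebraic multiplicity of λ = 4 is 2. From dim ker(T − (4)·I) = 1, there are exactly 1 Jordan blocks for λ = 4.
Step 2 — from the minimal polynomial, the factor (x − 4)^2 tells us the largest block for λ = 4 has size 2.
Step 3 — with total size 2, 1 blocks, and largest block 2, the block sizes (in nonincreasing order) are [2].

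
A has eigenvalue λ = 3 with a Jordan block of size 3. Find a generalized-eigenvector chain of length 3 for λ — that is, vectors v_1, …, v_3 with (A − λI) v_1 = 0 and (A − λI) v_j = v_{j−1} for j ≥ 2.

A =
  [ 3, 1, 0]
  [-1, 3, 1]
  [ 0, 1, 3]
A Jordan chain for λ = 3 of length 3:
v_1 = (-1, 0, -1)ᵀ
v_2 = (0, -1, 0)ᵀ
v_3 = (1, 0, 0)ᵀ

Let N = A − (3)·I. We want v_3 with N^3 v_3 = 0 but N^2 v_3 ≠ 0; then v_{j-1} := N · v_j for j = 3, …, 2.

Pick v_3 = (1, 0, 0)ᵀ.
Then v_2 = N · v_3 = (0, -1, 0)ᵀ.
Then v_1 = N · v_2 = (-1, 0, -1)ᵀ.

Sanity check: (A − (3)·I) v_1 = (0, 0, 0)ᵀ = 0. ✓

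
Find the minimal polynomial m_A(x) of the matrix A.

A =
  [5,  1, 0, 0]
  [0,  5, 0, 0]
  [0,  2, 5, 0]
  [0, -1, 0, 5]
x^2 - 10*x + 25

The characteristic polynomial is χ_A(x) = (x - 5)^4, so the eigenvalues are known. The minimal polynomial is
  m_A(x) = Π_λ (x − λ)^{k_λ}
where k_λ is the size of the *largest* Jordan block for λ (equivalently, the smallest k with (A − λI)^k v = 0 for every generalised eigenvector v of λ).

  λ = 5: largest Jordan block has size 2, contributing (x − 5)^2

So m_A(x) = (x - 5)^2 = x^2 - 10*x + 25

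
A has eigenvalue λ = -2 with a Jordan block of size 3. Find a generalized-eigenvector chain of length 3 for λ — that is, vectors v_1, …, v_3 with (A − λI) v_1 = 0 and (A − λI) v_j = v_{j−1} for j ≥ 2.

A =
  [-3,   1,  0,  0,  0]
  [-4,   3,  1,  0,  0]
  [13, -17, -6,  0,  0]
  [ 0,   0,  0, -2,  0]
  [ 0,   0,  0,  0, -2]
A Jordan chain for λ = -2 of length 3:
v_1 = (-3, -3, 3, 0, 0)ᵀ
v_2 = (-1, -4, 13, 0, 0)ᵀ
v_3 = (1, 0, 0, 0, 0)ᵀ

Let N = A − (-2)·I. We want v_3 with N^3 v_3 = 0 but N^2 v_3 ≠ 0; then v_{j-1} := N · v_j for j = 3, …, 2.

Pick v_3 = (1, 0, 0, 0, 0)ᵀ.
Then v_2 = N · v_3 = (-1, -4, 13, 0, 0)ᵀ.
Then v_1 = N · v_2 = (-3, -3, 3, 0, 0)ᵀ.

Sanity check: (A − (-2)·I) v_1 = (0, 0, 0, 0, 0)ᵀ = 0. ✓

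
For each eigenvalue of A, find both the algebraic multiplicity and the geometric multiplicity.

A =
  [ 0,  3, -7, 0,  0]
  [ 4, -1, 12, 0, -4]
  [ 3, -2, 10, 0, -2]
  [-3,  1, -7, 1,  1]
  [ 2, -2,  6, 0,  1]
λ = 1: alg = 2, geom = 1; λ = 3: alg = 3, geom = 1

Step 1 — factor the characteristic polynomial to read off the algebraic multiplicities:
  χ_A(x) = (x - 3)^3*(x - 1)^2

Step 2 — compute geometric multiplicities via the rank-nullity identity g(λ) = n − rank(A − λI):
  rank(A − (1)·I) = 4, so dim ker(A − (1)·I) = n − 4 = 1
  rank(A − (3)·I) = 4, so dim ker(A − (3)·I) = n − 4 = 1

Summary:
  λ = 1: algebraic multiplicity = 2, geometric multiplicity = 1
  λ = 3: algebraic multiplicity = 3, geometric multiplicity = 1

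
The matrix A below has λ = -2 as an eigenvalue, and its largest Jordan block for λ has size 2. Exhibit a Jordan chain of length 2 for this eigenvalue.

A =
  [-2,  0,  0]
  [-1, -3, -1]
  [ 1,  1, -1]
A Jordan chain for λ = -2 of length 2:
v_1 = (0, -1, 1)ᵀ
v_2 = (1, 0, 0)ᵀ

Let N = A − (-2)·I. We want v_2 with N^2 v_2 = 0 but N^1 v_2 ≠ 0; then v_{j-1} := N · v_j for j = 2, …, 2.

Pick v_2 = (1, 0, 0)ᵀ.
Then v_1 = N · v_2 = (0, -1, 1)ᵀ.

Sanity check: (A − (-2)·I) v_1 = (0, 0, 0)ᵀ = 0. ✓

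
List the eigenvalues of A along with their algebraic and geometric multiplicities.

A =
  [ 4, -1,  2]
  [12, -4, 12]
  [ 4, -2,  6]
λ = 2: alg = 3, geom = 2

Step 1 — factor the characteristic polynomial to read off the algebraic multiplicities:
  χ_A(x) = (x - 2)^3

Step 2 — compute geometric multiplicities via the rank-nullity identity g(λ) = n − rank(A − λI):
  rank(A − (2)·I) = 1, so dim ker(A − (2)·I) = n − 1 = 2

Summary:
  λ = 2: algebraic multiplicity = 3, geometric multiplicity = 2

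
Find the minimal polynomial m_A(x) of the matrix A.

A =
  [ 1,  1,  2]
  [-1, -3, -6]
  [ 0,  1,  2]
x^3

The characteristic polynomial is χ_A(x) = x^3, so the eigenvalues are known. The minimal polynomial is
  m_A(x) = Π_λ (x − λ)^{k_λ}
where k_λ is the size of the *largest* Jordan block for λ (equivalently, the smallest k with (A − λI)^k v = 0 for every generalised eigenvector v of λ).

  λ = 0: largest Jordan block has size 3, contributing (x − 0)^3

So m_A(x) = x^3 = x^3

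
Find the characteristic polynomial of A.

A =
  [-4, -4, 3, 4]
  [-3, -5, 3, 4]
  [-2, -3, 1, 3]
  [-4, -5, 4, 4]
x^4 + 4*x^3 + 6*x^2 + 4*x + 1

Expanding det(x·I − A) (e.g. by cofactor expansion or by noting that A is similar to its Jordan form J, which has the same characteristic polynomial as A) gives
  χ_A(x) = x^4 + 4*x^3 + 6*x^2 + 4*x + 1
which factors as (x + 1)^4. The eigenvalues (with algebraic multiplicities) are λ = -1 with multiplicity 4.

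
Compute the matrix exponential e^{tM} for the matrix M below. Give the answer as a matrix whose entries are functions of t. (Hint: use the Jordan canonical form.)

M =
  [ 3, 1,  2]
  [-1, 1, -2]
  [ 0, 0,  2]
e^{tM} =
  [t*exp(2*t) + exp(2*t), t*exp(2*t), 2*t*exp(2*t)]
  [-t*exp(2*t), -t*exp(2*t) + exp(2*t), -2*t*exp(2*t)]
  [0, 0, exp(2*t)]

Strategy: write M = P · J · P⁻¹ where J is a Jordan canonical form, so e^{tM} = P · e^{tJ} · P⁻¹, and e^{tJ} can be computed block-by-block.

M has Jordan form
J =
  [2, 1, 0]
  [0, 2, 0]
  [0, 0, 2]
(up to reordering of blocks).

Per-block formulas:
  For a 1×1 block at λ = 2: exp(t · [2]) = [e^(2t)].
  For a 2×2 Jordan block J_2(2): exp(t · J_2(2)) = e^(2t)·(I + t·N), where N is the 2×2 nilpotent shift.

After assembling e^{tJ} and conjugating by P, we get:

e^{tM} =
  [t*exp(2*t) + exp(2*t), t*exp(2*t), 2*t*exp(2*t)]
  [-t*exp(2*t), -t*exp(2*t) + exp(2*t), -2*t*exp(2*t)]
  [0, 0, exp(2*t)]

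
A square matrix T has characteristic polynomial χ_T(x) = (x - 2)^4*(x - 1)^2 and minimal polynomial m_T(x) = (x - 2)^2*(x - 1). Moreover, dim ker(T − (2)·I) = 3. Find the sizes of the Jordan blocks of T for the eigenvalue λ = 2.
Block sizes for λ = 2: [2, 1, 1]

Step 1 — from the characteristic polynomial, algebraic multiplicity of λ = 2 is 4. From dim ker(T − (2)·I) = 3, there are exactly 3 Jordan blocks for λ = 2.
Step 2 — from the minimal polynomial, the factor (x − 2)^2 tells us the largest block for λ = 2 has size 2.
Step 3 — with total size 4, 3 blocks, and largest block 2, the block sizes (in nonincreasing order) are [2, 1, 1].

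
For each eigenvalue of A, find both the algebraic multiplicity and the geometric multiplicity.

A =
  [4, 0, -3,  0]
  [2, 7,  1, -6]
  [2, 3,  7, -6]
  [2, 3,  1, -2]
λ = 4: alg = 4, geom = 2

Step 1 — factor the characteristic polynomial to read off the algebraic multiplicities:
  χ_A(x) = (x - 4)^4

Step 2 — compute geometric multiplicities via the rank-nullity identity g(λ) = n − rank(A − λI):
  rank(A − (4)·I) = 2, so dim ker(A − (4)·I) = n − 2 = 2

Summary:
  λ = 4: algebraic multiplicity = 4, geometric multiplicity = 2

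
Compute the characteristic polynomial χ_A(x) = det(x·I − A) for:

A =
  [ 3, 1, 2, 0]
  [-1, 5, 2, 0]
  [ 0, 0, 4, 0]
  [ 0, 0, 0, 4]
x^4 - 16*x^3 + 96*x^2 - 256*x + 256

Expanding det(x·I − A) (e.g. by cofactor expansion or by noting that A is similar to its Jordan form J, which has the same characteristic polynomial as A) gives
  χ_A(x) = x^4 - 16*x^3 + 96*x^2 - 256*x + 256
which factors as (x - 4)^4. The eigenvalues (with algebraic multiplicities) are λ = 4 with multiplicity 4.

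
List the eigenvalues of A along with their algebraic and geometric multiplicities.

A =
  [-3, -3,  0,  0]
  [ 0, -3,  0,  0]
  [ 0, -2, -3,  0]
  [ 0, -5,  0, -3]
λ = -3: alg = 4, geom = 3

Step 1 — factor the characteristic polynomial to read off the algebraic multiplicities:
  χ_A(x) = (x + 3)^4

Step 2 — compute geometric multiplicities via the rank-nullity identity g(λ) = n − rank(A − λI):
  rank(A − (-3)·I) = 1, so dim ker(A − (-3)·I) = n − 1 = 3

Summary:
  λ = -3: algebraic multiplicity = 4, geometric multiplicity = 3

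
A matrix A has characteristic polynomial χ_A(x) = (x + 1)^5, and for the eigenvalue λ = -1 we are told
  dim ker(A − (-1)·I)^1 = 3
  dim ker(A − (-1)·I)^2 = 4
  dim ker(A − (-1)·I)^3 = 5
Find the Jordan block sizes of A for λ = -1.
Block sizes for λ = -1: [3, 1, 1]

From the dimensions of kernels of powers, the number of Jordan blocks of size at least j is d_j − d_{j−1} where d_j = dim ker(N^j) (with d_0 = 0). Computing the differences gives [3, 1, 1].
The number of blocks of size exactly k is (#blocks of size ≥ k) − (#blocks of size ≥ k + 1), so the partition is: 2 block(s) of size 1, 1 block(s) of size 3.
In nonincreasing order the block sizes are [3, 1, 1].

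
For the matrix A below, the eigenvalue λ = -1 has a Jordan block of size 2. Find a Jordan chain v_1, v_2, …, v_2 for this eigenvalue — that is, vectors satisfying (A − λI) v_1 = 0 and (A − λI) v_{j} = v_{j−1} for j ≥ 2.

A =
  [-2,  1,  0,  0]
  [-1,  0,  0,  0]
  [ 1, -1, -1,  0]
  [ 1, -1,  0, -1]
A Jordan chain for λ = -1 of length 2:
v_1 = (-1, -1, 1, 1)ᵀ
v_2 = (1, 0, 0, 0)ᵀ

Let N = A − (-1)·I. We want v_2 with N^2 v_2 = 0 but N^1 v_2 ≠ 0; then v_{j-1} := N · v_j for j = 2, …, 2.

Pick v_2 = (1, 0, 0, 0)ᵀ.
Then v_1 = N · v_2 = (-1, -1, 1, 1)ᵀ.

Sanity check: (A − (-1)·I) v_1 = (0, 0, 0, 0)ᵀ = 0. ✓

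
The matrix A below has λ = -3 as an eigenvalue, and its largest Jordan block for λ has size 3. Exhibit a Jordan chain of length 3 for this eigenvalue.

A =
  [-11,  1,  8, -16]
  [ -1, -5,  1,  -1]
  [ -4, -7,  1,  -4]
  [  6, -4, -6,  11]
A Jordan chain for λ = -3 of length 3:
v_1 = (-2, 0, -2, 0)ᵀ
v_2 = (1, -2, -7, -4)ᵀ
v_3 = (0, 1, 0, 0)ᵀ

Let N = A − (-3)·I. We want v_3 with N^3 v_3 = 0 but N^2 v_3 ≠ 0; then v_{j-1} := N · v_j for j = 3, …, 2.

Pick v_3 = (0, 1, 0, 0)ᵀ.
Then v_2 = N · v_3 = (1, -2, -7, -4)ᵀ.
Then v_1 = N · v_2 = (-2, 0, -2, 0)ᵀ.

Sanity check: (A − (-3)·I) v_1 = (0, 0, 0, 0)ᵀ = 0. ✓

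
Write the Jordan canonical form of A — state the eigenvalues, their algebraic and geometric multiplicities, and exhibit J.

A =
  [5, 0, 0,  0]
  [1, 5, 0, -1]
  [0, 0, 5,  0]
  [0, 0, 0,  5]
J_2(5) ⊕ J_1(5) ⊕ J_1(5)

The characteristic polynomial is
  det(x·I − A) = x^4 - 20*x^3 + 150*x^2 - 500*x + 625 = (x - 5)^4

Eigenvalues and multiplicities (the geometric multiplicity of λ is n − rank(A − λI), which equals the number of Jordan blocks for λ):
  λ = 5: algebraic multiplicity = 4, geometric multiplicity = 3

Determining the block sizes for each eigenvalue:
  λ = 5: 3 blocks summing to 4 forces exactly one block of size 2 and the rest size 1 → block sizes [2, 1, 1]

Assembling the blocks gives a Jordan form
J =
  [5, 1, 0, 0]
  [0, 5, 0, 0]
  [0, 0, 5, 0]
  [0, 0, 0, 5]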